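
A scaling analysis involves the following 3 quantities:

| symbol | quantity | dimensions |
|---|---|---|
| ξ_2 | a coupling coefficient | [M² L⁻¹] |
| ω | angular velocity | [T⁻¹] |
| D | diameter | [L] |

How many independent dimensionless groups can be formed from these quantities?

There are 3 variables and 3 base dimensions (M, L, T).
The dimension matrix has rank 3.
Independent dimensionless groups: 3 − 3 = 0.

0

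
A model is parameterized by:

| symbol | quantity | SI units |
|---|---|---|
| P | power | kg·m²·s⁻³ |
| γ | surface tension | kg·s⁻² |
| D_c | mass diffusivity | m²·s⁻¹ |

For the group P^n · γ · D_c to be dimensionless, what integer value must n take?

-1

Balance the M exponent: (1)·n from P, plus (1) + (0) = 1 from the rest, must sum to zero.
n + 1 = 0, so n = -1.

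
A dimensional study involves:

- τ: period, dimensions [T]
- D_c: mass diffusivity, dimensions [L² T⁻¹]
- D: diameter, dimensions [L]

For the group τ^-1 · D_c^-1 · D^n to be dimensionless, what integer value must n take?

2

Balance the L exponent: (1)·n from D, plus −(0) − (2) = -2 from the rest, must sum to zero.
n − 2 = 0, so n = 2.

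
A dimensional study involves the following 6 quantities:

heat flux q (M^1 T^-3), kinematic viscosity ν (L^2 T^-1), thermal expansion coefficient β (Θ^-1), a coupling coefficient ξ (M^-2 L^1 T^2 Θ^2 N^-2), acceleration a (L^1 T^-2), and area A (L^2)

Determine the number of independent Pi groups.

1

There are 6 variables and 5 base dimensions (M, L, T, Θ, N).
The dimension matrix has rank 5.
Independent dimensionless groups: 6 − 5 = 1.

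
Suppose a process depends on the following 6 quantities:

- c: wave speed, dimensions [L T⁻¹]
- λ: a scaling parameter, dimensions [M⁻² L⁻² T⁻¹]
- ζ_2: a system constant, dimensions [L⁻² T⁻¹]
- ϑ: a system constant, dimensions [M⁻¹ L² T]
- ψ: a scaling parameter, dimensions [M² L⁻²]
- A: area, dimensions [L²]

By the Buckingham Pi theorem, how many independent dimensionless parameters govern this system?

There are 6 variables and 3 base dimensions (M, L, T).
The dimension matrix has rank 3.
Independent dimensionless groups: 6 − 3 = 3.

3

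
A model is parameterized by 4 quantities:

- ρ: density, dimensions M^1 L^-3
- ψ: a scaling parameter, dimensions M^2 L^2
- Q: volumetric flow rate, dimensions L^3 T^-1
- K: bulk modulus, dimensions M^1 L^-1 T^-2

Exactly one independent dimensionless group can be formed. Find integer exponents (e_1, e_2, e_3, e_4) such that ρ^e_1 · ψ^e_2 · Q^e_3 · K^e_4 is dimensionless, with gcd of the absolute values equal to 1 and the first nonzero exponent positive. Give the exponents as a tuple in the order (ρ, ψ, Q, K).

(4, -1, 4, -2)

M: e_1·(1) + e_2·(2) + e_3·(0) + e_4·(1) = 0
L: e_1·(-3) + e_2·(2) + e_3·(3) + e_4·(-1) = 0
T: e_1·(0) + e_2·(0) + e_3·(-1) + e_4·(-2) = 0
Solving this homogeneous linear system for the smallest-integer solution (first nonzero entry positive) gives (4, -1, 4, -2).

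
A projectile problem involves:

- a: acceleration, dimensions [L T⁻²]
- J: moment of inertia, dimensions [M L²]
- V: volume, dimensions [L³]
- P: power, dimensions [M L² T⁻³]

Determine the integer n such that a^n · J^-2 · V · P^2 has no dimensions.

Balance the L exponent: (1)·n from a, plus −2·(2) + (3) + 2·(2) = 3 from the rest, must sum to zero.
n + 3 = 0, so n = -3.

-3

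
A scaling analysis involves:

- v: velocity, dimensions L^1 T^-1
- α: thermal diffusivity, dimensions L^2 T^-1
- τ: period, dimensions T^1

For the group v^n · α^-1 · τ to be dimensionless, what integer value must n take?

2

Balance the L exponent: (1)·n from v, plus −(2) + (0) = -2 from the rest, must sum to zero.
n − 2 = 0, so n = 2.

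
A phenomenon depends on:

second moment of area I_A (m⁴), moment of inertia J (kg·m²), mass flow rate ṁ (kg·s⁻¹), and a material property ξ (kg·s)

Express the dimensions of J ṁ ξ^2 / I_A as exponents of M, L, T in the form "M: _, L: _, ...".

Collect each base-dimension exponent across the product:
  M: −(0) + (1) + (1) + 2·(1) = 4
  L: −(4) + (2) + (0) + 2·(0) = -2
  T: −(0) + (0) + (-1) + 2·(1) = 1
So the dimensions are [M⁴ L⁻² T].

M: 4, L: -2, T: 1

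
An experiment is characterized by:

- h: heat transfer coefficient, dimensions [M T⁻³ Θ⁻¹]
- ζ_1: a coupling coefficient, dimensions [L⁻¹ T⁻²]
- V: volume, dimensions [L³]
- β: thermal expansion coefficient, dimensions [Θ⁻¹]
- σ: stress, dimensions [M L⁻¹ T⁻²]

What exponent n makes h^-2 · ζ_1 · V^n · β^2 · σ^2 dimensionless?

1

Balance the L exponent: (3)·n from V, plus −2·(0) + (-1) + 2·(0) + 2·(-1) = -3 from the rest, must sum to zero.
3n − 3 = 0, so n = 1.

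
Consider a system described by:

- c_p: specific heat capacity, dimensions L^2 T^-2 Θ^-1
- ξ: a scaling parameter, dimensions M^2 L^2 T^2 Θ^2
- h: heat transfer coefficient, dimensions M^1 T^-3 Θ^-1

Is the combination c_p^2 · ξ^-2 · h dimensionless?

Sum the exponent of each base dimension across the product:
  M: 2·[c_p]_M − 2·[ξ]_M + [h]_M = 2·(0) − 2·(2) + (1) = -3
  L: 2·[c_p]_L − 2·[ξ]_L + [h]_L = 2·(2) − 2·(2) + (0) = 0
  T: 2·[c_p]_T − 2·[ξ]_T + [h]_T = 2·(-2) − 2·(2) + (-3) = -11
  Θ: 2·[c_p]_Θ − 2·[ξ]_Θ + [h]_Θ = 2·(-1) − 2·(2) + (-1) = -7
Net dimensions [M⁻³ T⁻¹¹ Θ⁻⁷] ≠ [1] — not dimensionless.

no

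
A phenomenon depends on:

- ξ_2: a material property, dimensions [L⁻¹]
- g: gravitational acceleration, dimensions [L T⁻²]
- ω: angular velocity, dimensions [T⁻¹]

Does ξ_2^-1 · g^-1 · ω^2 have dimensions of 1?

yes

Sum the exponent of each base dimension across the product:
  L: −[ξ_2]_L − [g]_L + 2·[ω]_L = −(-1) − (1) + 2·(0) = 0
  T: −[ξ_2]_T − [g]_T + 2·[ω]_T = −(0) − (-2) + 2·(-1) = 0
All base exponents vanish — dimensionless.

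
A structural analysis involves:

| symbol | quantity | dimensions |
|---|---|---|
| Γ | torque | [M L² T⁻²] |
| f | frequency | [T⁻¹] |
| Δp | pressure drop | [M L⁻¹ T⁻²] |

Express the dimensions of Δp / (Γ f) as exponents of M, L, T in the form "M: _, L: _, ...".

M: 0, L: -3, T: 1

Collect each base-dimension exponent across the product:
  M: −(1) − (0) + (1) = 0
  L: −(2) − (0) + (-1) = -3
  T: −(-2) − (-1) + (-2) = 1
So the dimensions are [L⁻³ T].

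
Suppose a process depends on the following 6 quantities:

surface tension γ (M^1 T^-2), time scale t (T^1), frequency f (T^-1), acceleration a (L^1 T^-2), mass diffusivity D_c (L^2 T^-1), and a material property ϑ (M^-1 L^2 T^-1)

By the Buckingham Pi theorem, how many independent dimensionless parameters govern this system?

3

There are 6 variables and 3 base dimensions (M, L, T).
The dimension matrix has rank 3.
Independent dimensionless groups: 6 − 3 = 3.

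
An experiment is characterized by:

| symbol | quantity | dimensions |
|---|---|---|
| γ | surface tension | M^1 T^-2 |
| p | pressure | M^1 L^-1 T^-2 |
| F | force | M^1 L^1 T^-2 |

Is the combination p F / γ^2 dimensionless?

Sum the exponent of each base dimension across the product:
  M: −2·[γ]_M + [p]_M + [F]_M = −2·(1) + (1) + (1) = 0
  L: −2·[γ]_L + [p]_L + [F]_L = −2·(0) + (-1) + (1) = 0
  T: −2·[γ]_T + [p]_T + [F]_T = −2·(-2) + (-2) + (-2) = 0
All base exponents vanish — dimensionless.

yes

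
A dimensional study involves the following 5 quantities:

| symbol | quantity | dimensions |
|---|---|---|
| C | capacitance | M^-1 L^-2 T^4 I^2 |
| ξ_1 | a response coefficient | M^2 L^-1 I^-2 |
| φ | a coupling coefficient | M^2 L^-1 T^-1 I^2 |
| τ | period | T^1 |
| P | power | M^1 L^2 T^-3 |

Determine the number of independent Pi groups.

1

There are 5 variables and 4 base dimensions (M, L, T, I).
The dimension matrix has rank 4.
Independent dimensionless groups: 5 − 4 = 1.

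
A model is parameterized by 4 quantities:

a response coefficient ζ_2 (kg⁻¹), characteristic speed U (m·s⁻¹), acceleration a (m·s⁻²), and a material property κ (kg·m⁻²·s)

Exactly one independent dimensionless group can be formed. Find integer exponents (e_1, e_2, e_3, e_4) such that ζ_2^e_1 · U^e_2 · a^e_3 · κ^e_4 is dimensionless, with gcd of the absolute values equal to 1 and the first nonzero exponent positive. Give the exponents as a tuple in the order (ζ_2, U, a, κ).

(1, 3, -1, 1)

M: e_1·(-1) + e_2·(0) + e_3·(0) + e_4·(1) = 0
L: e_1·(0) + e_2·(1) + e_3·(1) + e_4·(-2) = 0
T: e_1·(0) + e_2·(-1) + e_3·(-2) + e_4·(1) = 0
Solving this homogeneous linear system for the smallest-integer solution (first nonzero entry positive) gives (1, 3, -1, 1).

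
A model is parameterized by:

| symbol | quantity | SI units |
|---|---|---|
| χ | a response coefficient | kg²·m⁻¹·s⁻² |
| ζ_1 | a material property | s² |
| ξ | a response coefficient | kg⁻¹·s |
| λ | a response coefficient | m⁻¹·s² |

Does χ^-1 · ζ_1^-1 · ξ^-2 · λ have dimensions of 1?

yes

Sum the exponent of each base dimension across the product:
  M: −[χ]_M − [ζ_1]_M − 2·[ξ]_M + [λ]_M = −(2) − (0) − 2·(-1) + (0) = 0
  L: −[χ]_L − [ζ_1]_L − 2·[ξ]_L + [λ]_L = −(-1) − (0) − 2·(0) + (-1) = 0
  T: −[χ]_T − [ζ_1]_T − 2·[ξ]_T + [λ]_T = −(-2) − (2) − 2·(1) + (2) = 0
All base exponents vanish — dimensionless.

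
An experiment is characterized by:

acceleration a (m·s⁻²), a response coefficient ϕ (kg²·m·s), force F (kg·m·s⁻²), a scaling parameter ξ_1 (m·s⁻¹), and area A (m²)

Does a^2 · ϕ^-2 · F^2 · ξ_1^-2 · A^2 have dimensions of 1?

no

Sum the exponent of each base dimension across the product:
  M: 2·[a]_M − 2·[ϕ]_M + 2·[F]_M − 2·[ξ_1]_M + 2·[A]_M = 2·(0) − 2·(2) + 2·(1) − 2·(0) + 2·(0) = -2
  L: 2·[a]_L − 2·[ϕ]_L + 2·[F]_L − 2·[ξ_1]_L + 2·[A]_L = 2·(1) − 2·(1) + 2·(1) − 2·(1) + 2·(2) = 4
  T: 2·[a]_T − 2·[ϕ]_T + 2·[F]_T − 2·[ξ_1]_T + 2·[A]_T = 2·(-2) − 2·(1) + 2·(-2) − 2·(-1) + 2·(0) = -8
Net dimensions [M⁻² L⁴ T⁻⁸] ≠ [1] — not dimensionless.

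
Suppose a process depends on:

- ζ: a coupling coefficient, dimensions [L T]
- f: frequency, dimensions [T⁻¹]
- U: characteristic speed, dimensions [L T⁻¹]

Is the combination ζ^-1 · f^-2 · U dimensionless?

yes

Sum the exponent of each base dimension across the product:
  L: −[ζ]_L − 2·[f]_L + [U]_L = −(1) − 2·(0) + (1) = 0
  T: −[ζ]_T − 2·[f]_T + [U]_T = −(1) − 2·(-1) + (-1) = 0
All base exponents vanish — dimensionless.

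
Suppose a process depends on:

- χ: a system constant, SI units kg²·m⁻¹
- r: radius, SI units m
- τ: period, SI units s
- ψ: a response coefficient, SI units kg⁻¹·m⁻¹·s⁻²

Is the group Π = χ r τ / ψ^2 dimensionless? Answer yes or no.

no

Sum the exponent of each base dimension across the product:
  M: [χ]_M + [r]_M + [τ]_M − 2·[ψ]_M = (2) + (0) + (0) − 2·(-1) = 4
  L: [χ]_L + [r]_L + [τ]_L − 2·[ψ]_L = (-1) + (1) + (0) − 2·(-1) = 2
  T: [χ]_T + [r]_T + [τ]_T − 2·[ψ]_T = (0) + (0) + (1) − 2·(-2) = 5
Net dimensions [M⁴ L² T⁵] ≠ [1] — not dimensionless.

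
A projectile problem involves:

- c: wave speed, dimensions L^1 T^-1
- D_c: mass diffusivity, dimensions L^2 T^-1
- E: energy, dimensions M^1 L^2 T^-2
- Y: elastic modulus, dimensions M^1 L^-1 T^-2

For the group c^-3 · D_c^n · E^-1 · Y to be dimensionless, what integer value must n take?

3

Balance the L exponent: (2)·n from D_c, plus −3·(1) − (2) + (-1) = -6 from the rest, must sum to zero.
2n − 6 = 0, so n = 3.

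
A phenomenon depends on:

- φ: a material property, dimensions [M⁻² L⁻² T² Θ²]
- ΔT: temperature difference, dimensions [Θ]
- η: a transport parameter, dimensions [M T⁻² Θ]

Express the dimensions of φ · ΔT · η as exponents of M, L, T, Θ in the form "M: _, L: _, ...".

M: -1, L: -2, T: 0, Θ: 4

Collect each base-dimension exponent across the product:
  M: (-2) + (0) + (1) = -1
  L: (-2) + (0) + (0) = -2
  T: (2) + (0) + (-2) = 0
  Θ: (2) + (1) + (1) = 4
So the dimensions are [M⁻¹ L⁻² Θ⁴].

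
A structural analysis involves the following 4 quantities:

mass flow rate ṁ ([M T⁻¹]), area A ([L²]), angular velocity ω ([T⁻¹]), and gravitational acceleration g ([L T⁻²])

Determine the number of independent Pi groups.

There are 4 variables and 3 base dimensions (M, L, T).
The dimension matrix has rank 3.
Independent dimensionless groups: 4 − 3 = 1.

1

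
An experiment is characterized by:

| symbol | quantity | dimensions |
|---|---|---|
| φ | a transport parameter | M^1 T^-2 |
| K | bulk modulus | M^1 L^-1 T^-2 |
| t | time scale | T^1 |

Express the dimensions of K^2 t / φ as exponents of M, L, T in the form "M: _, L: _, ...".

M: 1, L: -2, T: -1

Collect each base-dimension exponent across the product:
  M: −(1) + 2·(1) + (0) = 1
  L: −(0) + 2·(-1) + (0) = -2
  T: −(-2) + 2·(-2) + (1) = -1
So the dimensions are [M L⁻² T⁻¹].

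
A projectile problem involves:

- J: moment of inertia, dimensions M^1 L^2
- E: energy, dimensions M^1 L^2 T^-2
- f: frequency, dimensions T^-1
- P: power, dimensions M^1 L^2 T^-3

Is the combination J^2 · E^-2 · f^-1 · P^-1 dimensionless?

Sum the exponent of each base dimension across the product:
  M: 2·[J]_M − 2·[E]_M − [f]_M − [P]_M = 2·(1) − 2·(1) − (0) − (1) = -1
  L: 2·[J]_L − 2·[E]_L − [f]_L − [P]_L = 2·(2) − 2·(2) − (0) − (2) = -2
  T: 2·[J]_T − 2·[E]_T − [f]_T − [P]_T = 2·(0) − 2·(-2) − (-1) − (-3) = 8
Net dimensions [M⁻¹ L⁻² T⁸] ≠ [1] — not dimensionless.

no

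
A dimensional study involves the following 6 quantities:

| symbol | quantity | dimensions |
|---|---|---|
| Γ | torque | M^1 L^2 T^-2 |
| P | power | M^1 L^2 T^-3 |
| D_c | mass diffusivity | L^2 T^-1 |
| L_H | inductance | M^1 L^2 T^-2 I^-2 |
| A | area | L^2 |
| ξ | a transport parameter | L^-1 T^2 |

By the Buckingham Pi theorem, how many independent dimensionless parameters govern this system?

There are 6 variables and 4 base dimensions (M, L, T, I).
The dimension matrix has rank 4.
Independent dimensionless groups: 6 − 4 = 2.

2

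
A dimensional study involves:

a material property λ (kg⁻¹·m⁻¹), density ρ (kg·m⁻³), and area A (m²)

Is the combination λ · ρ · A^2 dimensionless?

yes

Sum the exponent of each base dimension across the product:
  M: [λ]_M + [ρ]_M + 2·[A]_M = (-1) + (1) + 2·(0) = 0
  L: [λ]_L + [ρ]_L + 2·[A]_L = (-1) + (-3) + 2·(2) = 0
  T: [λ]_T + [ρ]_T + 2·[A]_T = (0) + (0) + 2·(0) = 0
All base exponents vanish — dimensionless.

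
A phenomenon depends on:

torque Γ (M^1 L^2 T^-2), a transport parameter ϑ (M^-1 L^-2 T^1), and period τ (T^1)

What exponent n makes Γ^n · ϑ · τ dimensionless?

1

Balance the M exponent: (1)·n from Γ, plus (-1) + (0) = -1 from the rest, must sum to zero.
n − 1 = 0, so n = 1.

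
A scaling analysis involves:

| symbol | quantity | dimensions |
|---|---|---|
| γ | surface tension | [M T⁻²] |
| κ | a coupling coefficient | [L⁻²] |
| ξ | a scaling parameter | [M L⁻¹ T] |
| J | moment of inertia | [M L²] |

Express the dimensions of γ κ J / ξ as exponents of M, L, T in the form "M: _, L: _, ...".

M: 1, L: 1, T: -3

Collect each base-dimension exponent across the product:
  M: (1) + (0) − (1) + (1) = 1
  L: (0) + (-2) − (-1) + (2) = 1
  T: (-2) + (0) − (1) + (0) = -3
So the dimensions are [M L T⁻³].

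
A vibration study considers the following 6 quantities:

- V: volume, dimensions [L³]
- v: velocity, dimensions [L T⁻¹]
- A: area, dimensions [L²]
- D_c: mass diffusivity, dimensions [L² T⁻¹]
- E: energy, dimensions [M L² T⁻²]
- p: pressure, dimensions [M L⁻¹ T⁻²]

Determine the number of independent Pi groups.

There are 6 variables and 3 base dimensions (M, L, T).
The dimension matrix has rank 3.
Independent dimensionless groups: 6 − 3 = 3.

3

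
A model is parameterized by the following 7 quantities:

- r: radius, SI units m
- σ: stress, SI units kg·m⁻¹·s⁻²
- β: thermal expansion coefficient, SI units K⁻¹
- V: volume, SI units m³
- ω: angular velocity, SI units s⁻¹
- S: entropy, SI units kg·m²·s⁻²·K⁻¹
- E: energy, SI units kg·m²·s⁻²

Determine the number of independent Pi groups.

3

There are 7 variables and 4 base dimensions (M, L, T, Θ).
The dimension matrix has rank 4.
Independent dimensionless groups: 7 − 4 = 3.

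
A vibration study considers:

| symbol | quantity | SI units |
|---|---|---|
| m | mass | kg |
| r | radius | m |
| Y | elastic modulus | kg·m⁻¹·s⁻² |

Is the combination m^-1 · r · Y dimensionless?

Sum the exponent of each base dimension across the product:
  M: −[m]_M + [r]_M + [Y]_M = −(1) + (0) + (1) = 0
  L: −[m]_L + [r]_L + [Y]_L = −(0) + (1) + (-1) = 0
  T: −[m]_T + [r]_T + [Y]_T = −(0) + (0) + (-2) = -2
Net dimensions [T⁻²] ≠ [1] — not dimensionless.

no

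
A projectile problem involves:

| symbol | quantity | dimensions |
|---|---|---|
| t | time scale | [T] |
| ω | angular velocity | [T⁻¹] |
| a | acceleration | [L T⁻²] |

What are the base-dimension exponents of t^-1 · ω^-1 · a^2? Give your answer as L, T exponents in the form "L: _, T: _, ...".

L: 2, T: -4

Collect each base-dimension exponent across the product:
  L: −(0) − (0) + 2·(1) = 2
  T: −(1) − (-1) + 2·(-2) = -4
So the dimensions are [L² T⁻⁴].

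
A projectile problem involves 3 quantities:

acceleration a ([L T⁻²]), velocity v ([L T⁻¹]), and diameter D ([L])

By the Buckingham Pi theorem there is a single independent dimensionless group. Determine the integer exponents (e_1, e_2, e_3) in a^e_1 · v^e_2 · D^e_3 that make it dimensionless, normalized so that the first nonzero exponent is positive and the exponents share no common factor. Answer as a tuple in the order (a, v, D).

(1, -2, 1)

L: e_1·(1) + e_2·(1) + e_3·(1) = 0
T: e_1·(-2) + e_2·(-1) + e_3·(0) = 0
Solving this homogeneous linear system for the smallest-integer solution (first nonzero entry positive) gives (1, -2, 1).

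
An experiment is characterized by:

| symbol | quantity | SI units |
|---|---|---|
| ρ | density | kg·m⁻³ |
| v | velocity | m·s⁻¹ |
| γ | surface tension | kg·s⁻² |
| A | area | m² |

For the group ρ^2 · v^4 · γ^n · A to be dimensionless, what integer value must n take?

-2

Balance the M exponent: (1)·n from γ, plus 2·(1) + 4·(0) + (0) = 2 from the rest, must sum to zero.
n + 2 = 0, so n = -2.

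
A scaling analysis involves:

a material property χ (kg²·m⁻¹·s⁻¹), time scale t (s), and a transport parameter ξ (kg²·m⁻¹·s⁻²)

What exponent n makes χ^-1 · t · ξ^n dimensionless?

1

Balance the M exponent: (2)·n from ξ, plus −(2) + (0) = -2 from the rest, must sum to zero.
2n − 2 = 0, so n = 1.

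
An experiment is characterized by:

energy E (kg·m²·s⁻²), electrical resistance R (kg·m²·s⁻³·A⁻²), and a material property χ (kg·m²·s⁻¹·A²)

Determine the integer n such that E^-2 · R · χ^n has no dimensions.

1

Balance the M exponent: (1)·n from χ, plus −2·(1) + (1) = -1 from the rest, must sum to zero.
n − 1 = 0, so n = 1.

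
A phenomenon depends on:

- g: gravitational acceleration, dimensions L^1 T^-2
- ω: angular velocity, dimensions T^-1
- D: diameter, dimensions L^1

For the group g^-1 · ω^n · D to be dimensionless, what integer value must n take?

2

Balance the T exponent: (-1)·n from ω, plus −(-2) + (0) = 2 from the rest, must sum to zero.
−n + 2 = 0, so n = 2.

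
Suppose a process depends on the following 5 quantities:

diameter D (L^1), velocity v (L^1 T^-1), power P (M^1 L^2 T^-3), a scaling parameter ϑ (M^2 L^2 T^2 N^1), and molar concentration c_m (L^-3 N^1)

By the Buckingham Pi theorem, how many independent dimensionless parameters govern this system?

1

There are 5 variables and 4 base dimensions (M, L, T, N).
The dimension matrix has rank 4.
Independent dimensionless groups: 5 − 4 = 1.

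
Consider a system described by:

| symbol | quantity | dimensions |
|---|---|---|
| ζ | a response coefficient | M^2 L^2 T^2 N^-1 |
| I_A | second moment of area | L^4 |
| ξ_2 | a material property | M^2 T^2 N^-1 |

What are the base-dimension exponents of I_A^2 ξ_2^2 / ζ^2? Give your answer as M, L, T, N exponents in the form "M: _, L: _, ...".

M: 0, L: 4, T: 0, N: 0

Collect each base-dimension exponent across the product:
  M: −2·(2) + 2·(0) + 2·(2) = 0
  L: −2·(2) + 2·(4) + 2·(0) = 4
  T: −2·(2) + 2·(0) + 2·(2) = 0
  N: −2·(-1) + 2·(0) + 2·(-1) = 0
So the dimensions are [L⁴].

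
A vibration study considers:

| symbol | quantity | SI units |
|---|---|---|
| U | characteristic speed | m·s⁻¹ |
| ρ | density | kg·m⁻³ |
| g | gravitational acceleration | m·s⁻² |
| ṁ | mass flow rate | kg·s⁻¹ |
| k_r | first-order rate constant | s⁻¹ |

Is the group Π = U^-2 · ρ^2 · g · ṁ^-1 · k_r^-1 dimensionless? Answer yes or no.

no

Sum the exponent of each base dimension across the product:
  M: −2·[U]_M + 2·[ρ]_M + [g]_M − [ṁ]_M − [k_r]_M = −2·(0) + 2·(1) + (0) − (1) − (0) = 1
  L: −2·[U]_L + 2·[ρ]_L + [g]_L − [ṁ]_L − [k_r]_L = −2·(1) + 2·(-3) + (1) − (0) − (0) = -7
  T: −2·[U]_T + 2·[ρ]_T + [g]_T − [ṁ]_T − [k_r]_T = −2·(-1) + 2·(0) + (-2) − (-1) − (-1) = 2
Net dimensions [M L⁻⁷ T²] ≠ [1] — not dimensionless.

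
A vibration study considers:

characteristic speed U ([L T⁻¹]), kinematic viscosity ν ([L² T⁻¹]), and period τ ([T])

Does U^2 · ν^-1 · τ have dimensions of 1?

yes

Sum the exponent of each base dimension across the product:
  M: 2·[U]_M − [ν]_M + [τ]_M = 2·(0) − (0) + (0) = 0
  L: 2·[U]_L − [ν]_L + [τ]_L = 2·(1) − (2) + (0) = 0
  T: 2·[U]_T − [ν]_T + [τ]_T = 2·(-1) − (-1) + (1) = 0
All base exponents vanish — dimensionless.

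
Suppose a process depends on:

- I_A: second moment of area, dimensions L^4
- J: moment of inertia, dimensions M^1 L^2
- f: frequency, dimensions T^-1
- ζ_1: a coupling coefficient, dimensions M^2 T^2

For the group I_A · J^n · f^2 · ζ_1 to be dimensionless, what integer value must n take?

Balance the M exponent: (1)·n from J, plus (0) + 2·(0) + (2) = 2 from the rest, must sum to zero.
n + 2 = 0, so n = -2.

-2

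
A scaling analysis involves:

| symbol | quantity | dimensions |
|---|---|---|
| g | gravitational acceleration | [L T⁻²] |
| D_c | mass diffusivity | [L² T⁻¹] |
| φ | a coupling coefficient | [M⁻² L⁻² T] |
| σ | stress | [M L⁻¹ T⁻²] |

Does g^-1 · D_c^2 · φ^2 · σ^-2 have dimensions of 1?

Sum the exponent of each base dimension across the product:
  M: −[g]_M + 2·[D_c]_M + 2·[φ]_M − 2·[σ]_M = −(0) + 2·(0) + 2·(-2) − 2·(1) = -6
  L: −[g]_L + 2·[D_c]_L + 2·[φ]_L − 2·[σ]_L = −(1) + 2·(2) + 2·(-2) − 2·(-1) = 1
  T: −[g]_T + 2·[D_c]_T + 2·[φ]_T − 2·[σ]_T = −(-2) + 2·(-1) + 2·(1) − 2·(-2) = 6
Net dimensions [M⁻⁶ L T⁶] ≠ [1] — not dimensionless.

no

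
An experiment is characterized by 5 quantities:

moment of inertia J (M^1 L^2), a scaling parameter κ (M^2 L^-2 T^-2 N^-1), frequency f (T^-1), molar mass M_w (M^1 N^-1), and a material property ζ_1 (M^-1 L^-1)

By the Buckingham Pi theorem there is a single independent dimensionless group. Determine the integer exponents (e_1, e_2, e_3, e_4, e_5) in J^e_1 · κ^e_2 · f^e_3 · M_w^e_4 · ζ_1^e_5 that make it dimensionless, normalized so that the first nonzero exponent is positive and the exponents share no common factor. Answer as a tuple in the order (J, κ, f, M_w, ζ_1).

M: e_1·(1) + e_2·(2) + e_3·(0) + e_4·(1) + e_5·(-1) = 0
L: e_1·(2) + e_2·(-2) + e_3·(0) + e_4·(0) + e_5·(-1) = 0
T: e_1·(0) + e_2·(-2) + e_3·(-1) + e_4·(0) + e_5·(0) = 0
N: e_1·(0) + e_2·(-1) + e_3·(0) + e_4·(-1) + e_5·(0) = 0
Solving this homogeneous linear system for the smallest-integer solution (first nonzero entry positive) gives (3, 1, -2, -1, 4).

(3, 1, -2, -1, 4)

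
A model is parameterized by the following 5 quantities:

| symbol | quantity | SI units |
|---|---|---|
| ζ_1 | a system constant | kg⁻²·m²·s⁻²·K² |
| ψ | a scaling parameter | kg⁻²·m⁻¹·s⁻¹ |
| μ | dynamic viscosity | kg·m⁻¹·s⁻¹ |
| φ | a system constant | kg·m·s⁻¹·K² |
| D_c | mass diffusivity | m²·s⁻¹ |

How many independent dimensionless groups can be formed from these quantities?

1

There are 5 variables and 4 base dimensions (M, L, T, Θ).
The dimension matrix has rank 4.
Independent dimensionless groups: 5 − 4 = 1.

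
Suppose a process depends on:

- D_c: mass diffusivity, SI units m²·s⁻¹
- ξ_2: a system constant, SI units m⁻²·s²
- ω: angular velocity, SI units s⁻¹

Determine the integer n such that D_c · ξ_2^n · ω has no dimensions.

Balance the L exponent: (-2)·n from ξ_2, plus (2) + (0) = 2 from the rest, must sum to zero.
-2n + 2 = 0, so n = 1.

1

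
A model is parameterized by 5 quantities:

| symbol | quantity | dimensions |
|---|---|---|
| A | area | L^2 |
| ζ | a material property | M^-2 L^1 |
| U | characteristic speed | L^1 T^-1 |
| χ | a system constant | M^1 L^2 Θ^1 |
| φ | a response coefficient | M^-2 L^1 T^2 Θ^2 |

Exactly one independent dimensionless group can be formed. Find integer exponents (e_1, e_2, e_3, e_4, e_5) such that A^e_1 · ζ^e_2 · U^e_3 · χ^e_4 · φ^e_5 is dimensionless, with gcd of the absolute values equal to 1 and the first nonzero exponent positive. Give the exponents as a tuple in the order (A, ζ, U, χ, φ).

(3, -4, 4, -4, 2)

M: e_1·(0) + e_2·(-2) + e_3·(0) + e_4·(1) + e_5·(-2) = 0
L: e_1·(2) + e_2·(1) + e_3·(1) + e_4·(2) + e_5·(1) = 0
T: e_1·(0) + e_2·(0) + e_3·(-1) + e_4·(0) + e_5·(2) = 0
Θ: e_1·(0) + e_2·(0) + e_3·(0) + e_4·(1) + e_5·(2) = 0
Solving this homogeneous linear system for the smallest-integer solution (first nonzero entry positive) gives (3, -4, 4, -4, 2).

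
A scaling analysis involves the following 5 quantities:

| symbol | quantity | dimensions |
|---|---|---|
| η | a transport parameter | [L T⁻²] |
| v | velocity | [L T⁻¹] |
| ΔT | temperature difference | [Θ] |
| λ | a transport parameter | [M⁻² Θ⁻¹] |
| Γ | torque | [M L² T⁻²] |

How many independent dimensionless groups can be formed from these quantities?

1

There are 5 variables and 4 base dimensions (M, L, T, Θ).
The dimension matrix has rank 4.
Independent dimensionless groups: 5 − 4 = 1.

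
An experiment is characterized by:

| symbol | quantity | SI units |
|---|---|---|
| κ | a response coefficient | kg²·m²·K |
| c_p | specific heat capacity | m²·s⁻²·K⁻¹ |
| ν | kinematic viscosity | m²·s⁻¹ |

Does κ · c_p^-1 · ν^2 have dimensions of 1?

Sum the exponent of each base dimension across the product:
  M: [κ]_M − [c_p]_M + 2·[ν]_M = (2) − (0) + 2·(0) = 2
  L: [κ]_L − [c_p]_L + 2·[ν]_L = (2) − (2) + 2·(2) = 4
  T: [κ]_T − [c_p]_T + 2·[ν]_T = (0) − (-2) + 2·(-1) = 0
  Θ: [κ]_Θ − [c_p]_Θ + 2·[ν]_Θ = (1) − (-1) + 2·(0) = 2
Net dimensions [M² L⁴ Θ²] ≠ [1] — not dimensionless.

no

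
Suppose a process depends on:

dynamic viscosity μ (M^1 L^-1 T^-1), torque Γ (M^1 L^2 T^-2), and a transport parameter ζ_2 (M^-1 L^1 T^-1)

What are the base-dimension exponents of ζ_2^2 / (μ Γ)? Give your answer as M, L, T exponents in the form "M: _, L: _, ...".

Collect each base-dimension exponent across the product:
  M: −(1) − (1) + 2·(-1) = -4
  L: −(-1) − (2) + 2·(1) = 1
  T: −(-1) − (-2) + 2·(-1) = 1
So the dimensions are [M⁻⁴ L T].

M: -4, L: 1, T: 1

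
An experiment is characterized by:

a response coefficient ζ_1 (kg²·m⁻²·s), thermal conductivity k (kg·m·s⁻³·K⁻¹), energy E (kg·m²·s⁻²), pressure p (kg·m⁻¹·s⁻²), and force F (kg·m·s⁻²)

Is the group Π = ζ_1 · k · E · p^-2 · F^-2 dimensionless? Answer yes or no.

no

Sum the exponent of each base dimension across the product:
  M: [ζ_1]_M + [k]_M + [E]_M − 2·[p]_M − 2·[F]_M = (2) + (1) + (1) − 2·(1) − 2·(1) = 0
  L: [ζ_1]_L + [k]_L + [E]_L − 2·[p]_L − 2·[F]_L = (-2) + (1) + (2) − 2·(-1) − 2·(1) = 1
  T: [ζ_1]_T + [k]_T + [E]_T − 2·[p]_T − 2·[F]_T = (1) + (-3) + (-2) − 2·(-2) − 2·(-2) = 4
  Θ: [ζ_1]_Θ + [k]_Θ + [E]_Θ − 2·[p]_Θ − 2·[F]_Θ = (0) + (-1) + (0) − 2·(0) − 2·(0) = -1
Net dimensions [L T⁴ Θ⁻¹] ≠ [1] — not dimensionless.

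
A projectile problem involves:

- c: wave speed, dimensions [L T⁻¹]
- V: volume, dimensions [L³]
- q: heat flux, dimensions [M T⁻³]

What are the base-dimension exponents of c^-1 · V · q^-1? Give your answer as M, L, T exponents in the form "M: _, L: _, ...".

M: -1, L: 2, T: 4

Collect each base-dimension exponent across the product:
  M: −(0) + (0) − (1) = -1
  L: −(1) + (3) − (0) = 2
  T: −(-1) + (0) − (-3) = 4
So the dimensions are [M⁻¹ L² T⁴].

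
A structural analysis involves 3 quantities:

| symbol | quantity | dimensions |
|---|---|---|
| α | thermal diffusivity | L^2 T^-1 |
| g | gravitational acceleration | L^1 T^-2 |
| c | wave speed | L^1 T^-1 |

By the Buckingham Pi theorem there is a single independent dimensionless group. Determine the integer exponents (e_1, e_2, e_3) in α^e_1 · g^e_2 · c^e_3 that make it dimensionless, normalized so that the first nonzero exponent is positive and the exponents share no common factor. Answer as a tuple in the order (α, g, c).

(1, 1, -3)

L: e_1·(2) + e_2·(1) + e_3·(1) = 0
T: e_1·(-1) + e_2·(-2) + e_3·(-1) = 0
Solving this homogeneous linear system for the smallest-integer solution (first nonzero entry positive) gives (1, 1, -3).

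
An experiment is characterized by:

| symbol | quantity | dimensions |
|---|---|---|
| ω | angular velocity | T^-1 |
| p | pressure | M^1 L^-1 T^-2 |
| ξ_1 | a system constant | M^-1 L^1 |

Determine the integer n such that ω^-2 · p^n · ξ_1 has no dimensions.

1

Balance the M exponent: (1)·n from p, plus −2·(0) + (-1) = -1 from the rest, must sum to zero.
n − 1 = 0, so n = 1.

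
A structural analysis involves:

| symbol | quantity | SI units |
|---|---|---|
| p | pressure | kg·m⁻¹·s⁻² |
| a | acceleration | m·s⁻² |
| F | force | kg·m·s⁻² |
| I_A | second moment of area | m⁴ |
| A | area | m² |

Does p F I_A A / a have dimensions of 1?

no

Sum the exponent of each base dimension across the product:
  M: [p]_M − [a]_M + [F]_M + [I_A]_M + [A]_M = (1) − (0) + (1) + (0) + (0) = 2
  L: [p]_L − [a]_L + [F]_L + [I_A]_L + [A]_L = (-1) − (1) + (1) + (4) + (2) = 5
  T: [p]_T − [a]_T + [F]_T + [I_A]_T + [A]_T = (-2) − (-2) + (-2) + (0) + (0) = -2
Net dimensions [M² L⁵ T⁻²] ≠ [1] — not dimensionless.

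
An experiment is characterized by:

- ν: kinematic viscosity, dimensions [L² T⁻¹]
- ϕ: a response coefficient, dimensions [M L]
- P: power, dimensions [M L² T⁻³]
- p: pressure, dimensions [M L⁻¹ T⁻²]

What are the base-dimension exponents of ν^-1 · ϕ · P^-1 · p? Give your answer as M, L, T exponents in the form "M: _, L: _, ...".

Collect each base-dimension exponent across the product:
  M: −(0) + (1) − (1) + (1) = 1
  L: −(2) + (1) − (2) + (-1) = -4
  T: −(-1) + (0) − (-3) + (-2) = 2
So the dimensions are [M L⁻⁴ T²].

M: 1, L: -4, T: 2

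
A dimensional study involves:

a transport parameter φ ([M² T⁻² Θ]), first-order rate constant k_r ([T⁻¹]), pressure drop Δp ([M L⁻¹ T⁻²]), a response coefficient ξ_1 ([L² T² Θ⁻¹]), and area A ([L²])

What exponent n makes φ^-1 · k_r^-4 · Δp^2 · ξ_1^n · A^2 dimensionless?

Balance the L exponent: (2)·n from ξ_1, plus −(0) − 4·(0) + 2·(-1) + 2·(2) = 2 from the rest, must sum to zero.
2n + 2 = 0, so n = -1.

-1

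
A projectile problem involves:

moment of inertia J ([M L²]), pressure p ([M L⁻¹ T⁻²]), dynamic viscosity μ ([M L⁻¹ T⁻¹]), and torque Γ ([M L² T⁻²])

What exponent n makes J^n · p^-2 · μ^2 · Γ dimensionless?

-1

Balance the M exponent: (1)·n from J, plus −2·(1) + 2·(1) + (1) = 1 from the rest, must sum to zero.
n + 1 = 0, so n = -1.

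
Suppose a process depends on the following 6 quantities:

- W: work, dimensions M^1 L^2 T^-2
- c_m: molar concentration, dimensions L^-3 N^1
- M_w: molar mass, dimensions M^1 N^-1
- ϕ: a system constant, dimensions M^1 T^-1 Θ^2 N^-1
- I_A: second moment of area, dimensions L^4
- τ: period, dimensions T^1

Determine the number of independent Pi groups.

1

There are 6 variables and 5 base dimensions (M, L, T, Θ, N).
The dimension matrix has rank 5.
Independent dimensionless groups: 6 − 5 = 1.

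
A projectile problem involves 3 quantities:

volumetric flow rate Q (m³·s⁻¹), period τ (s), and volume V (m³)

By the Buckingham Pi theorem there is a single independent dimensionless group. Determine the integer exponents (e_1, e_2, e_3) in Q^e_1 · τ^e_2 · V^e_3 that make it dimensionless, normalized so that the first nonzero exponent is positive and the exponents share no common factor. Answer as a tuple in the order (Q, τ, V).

(1, 1, -1)

L: e_1·(3) + e_2·(0) + e_3·(3) = 0
T: e_1·(-1) + e_2·(1) + e_3·(0) = 0
Solving this homogeneous linear system for the smallest-integer solution (first nonzero entry positive) gives (1, 1, -1).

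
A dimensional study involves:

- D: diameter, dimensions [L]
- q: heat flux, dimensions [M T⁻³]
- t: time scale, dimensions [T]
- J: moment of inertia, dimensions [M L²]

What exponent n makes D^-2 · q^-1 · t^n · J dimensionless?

Balance the T exponent: (1)·n from t, plus −2·(0) − (-3) + (0) = 3 from the rest, must sum to zero.
n + 3 = 0, so n = -3.

-3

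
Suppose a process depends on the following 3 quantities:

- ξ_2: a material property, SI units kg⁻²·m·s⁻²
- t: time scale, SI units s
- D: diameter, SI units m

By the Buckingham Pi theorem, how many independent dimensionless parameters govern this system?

There are 3 variables and 3 base dimensions (M, L, T).
The dimension matrix has rank 3.
Independent dimensionless groups: 3 − 3 = 0.

0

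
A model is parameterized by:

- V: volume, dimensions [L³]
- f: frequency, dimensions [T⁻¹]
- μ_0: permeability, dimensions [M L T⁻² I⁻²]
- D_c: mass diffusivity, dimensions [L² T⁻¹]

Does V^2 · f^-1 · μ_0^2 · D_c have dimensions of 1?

no

Sum the exponent of each base dimension across the product:
  M: 2·[V]_M − [f]_M + 2·[μ_0]_M + [D_c]_M = 2·(0) − (0) + 2·(1) + (0) = 2
  L: 2·[V]_L − [f]_L + 2·[μ_0]_L + [D_c]_L = 2·(3) − (0) + 2·(1) + (2) = 10
  T: 2·[V]_T − [f]_T + 2·[μ_0]_T + [D_c]_T = 2·(0) − (-1) + 2·(-2) + (-1) = -4
  I: 2·[V]_I − [f]_I + 2·[μ_0]_I + [D_c]_I = 2·(0) − (0) + 2·(-2) + (0) = -4
Net dimensions [M² L¹⁰ T⁻⁴ I⁻⁴] ≠ [1] — not dimensionless.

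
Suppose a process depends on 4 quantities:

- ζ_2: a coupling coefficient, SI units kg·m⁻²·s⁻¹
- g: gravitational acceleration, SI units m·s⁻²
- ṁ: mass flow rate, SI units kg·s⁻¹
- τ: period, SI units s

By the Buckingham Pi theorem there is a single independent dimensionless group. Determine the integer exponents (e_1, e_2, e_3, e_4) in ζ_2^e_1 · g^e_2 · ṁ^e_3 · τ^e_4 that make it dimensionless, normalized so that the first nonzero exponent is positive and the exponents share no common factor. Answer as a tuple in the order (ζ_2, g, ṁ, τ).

(1, 2, -1, 4)

M: e_1·(1) + e_2·(0) + e_3·(1) + e_4·(0) = 0
L: e_1·(-2) + e_2·(1) + e_3·(0) + e_4·(0) = 0
T: e_1·(-1) + e_2·(-2) + e_3·(-1) + e_4·(1) = 0
Solving this homogeneous linear system for the smallest-integer solution (first nonzero entry positive) gives (1, 2, -1, 4).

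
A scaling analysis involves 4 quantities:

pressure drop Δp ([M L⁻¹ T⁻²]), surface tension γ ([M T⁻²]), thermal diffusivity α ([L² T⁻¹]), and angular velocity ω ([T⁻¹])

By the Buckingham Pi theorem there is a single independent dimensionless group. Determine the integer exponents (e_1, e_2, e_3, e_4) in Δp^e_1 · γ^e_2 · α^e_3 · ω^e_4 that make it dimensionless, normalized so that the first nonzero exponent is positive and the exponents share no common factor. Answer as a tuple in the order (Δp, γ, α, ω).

M: e_1·(1) + e_2·(1) + e_3·(0) + e_4·(0) = 0
L: e_1·(-1) + e_2·(0) + e_3·(2) + e_4·(0) = 0
T: e_1·(-2) + e_2·(-2) + e_3·(-1) + e_4·(-1) = 0
Solving this homogeneous linear system for the smallest-integer solution (first nonzero entry positive) gives (2, -2, 1, -1).

(2, -2, 1, -1)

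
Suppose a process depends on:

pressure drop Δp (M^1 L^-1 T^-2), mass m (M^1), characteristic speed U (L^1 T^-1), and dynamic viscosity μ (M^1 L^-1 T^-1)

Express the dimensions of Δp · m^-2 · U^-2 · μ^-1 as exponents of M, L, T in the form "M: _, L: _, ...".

Collect each base-dimension exponent across the product:
  M: (1) − 2·(1) − 2·(0) − (1) = -2
  L: (-1) − 2·(0) − 2·(1) − (-1) = -2
  T: (-2) − 2·(0) − 2·(-1) − (-1) = 1
So the dimensions are [M⁻² L⁻² T].

M: -2, L: -2, T: 1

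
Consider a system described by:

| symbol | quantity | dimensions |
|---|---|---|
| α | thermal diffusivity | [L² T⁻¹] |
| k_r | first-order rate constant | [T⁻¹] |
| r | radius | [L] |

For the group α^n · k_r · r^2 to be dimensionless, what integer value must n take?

-1

Balance the L exponent: (2)·n from α, plus (0) + 2·(1) = 2 from the rest, must sum to zero.
2n + 2 = 0, so n = -1.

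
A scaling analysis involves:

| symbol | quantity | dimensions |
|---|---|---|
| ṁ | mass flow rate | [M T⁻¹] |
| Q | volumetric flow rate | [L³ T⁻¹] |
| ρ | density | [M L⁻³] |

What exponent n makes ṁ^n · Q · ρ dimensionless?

Balance the M exponent: (1)·n from ṁ, plus (0) + (1) = 1 from the rest, must sum to zero.
n + 1 = 0, so n = -1.

-1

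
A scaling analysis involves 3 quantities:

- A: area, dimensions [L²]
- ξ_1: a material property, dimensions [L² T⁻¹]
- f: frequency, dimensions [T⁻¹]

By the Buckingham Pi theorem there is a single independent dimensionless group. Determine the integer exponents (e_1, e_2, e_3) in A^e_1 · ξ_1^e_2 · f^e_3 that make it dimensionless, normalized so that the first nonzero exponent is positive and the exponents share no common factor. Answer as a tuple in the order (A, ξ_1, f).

L: e_1·(2) + e_2·(2) + e_3·(0) = 0
T: e_1·(0) + e_2·(-1) + e_3·(-1) = 0
Solving this homogeneous linear system for the smallest-integer solution (first nonzero entry positive) gives (1, -1, 1).

(1, -1, 1)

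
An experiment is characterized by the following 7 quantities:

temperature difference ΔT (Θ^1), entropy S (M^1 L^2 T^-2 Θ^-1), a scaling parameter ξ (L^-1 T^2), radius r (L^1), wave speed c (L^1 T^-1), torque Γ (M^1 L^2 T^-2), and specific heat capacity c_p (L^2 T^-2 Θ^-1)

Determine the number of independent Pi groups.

There are 7 variables and 4 base dimensions (M, L, T, Θ).
The dimension matrix has rank 4.
Independent dimensionless groups: 7 − 4 = 3.

3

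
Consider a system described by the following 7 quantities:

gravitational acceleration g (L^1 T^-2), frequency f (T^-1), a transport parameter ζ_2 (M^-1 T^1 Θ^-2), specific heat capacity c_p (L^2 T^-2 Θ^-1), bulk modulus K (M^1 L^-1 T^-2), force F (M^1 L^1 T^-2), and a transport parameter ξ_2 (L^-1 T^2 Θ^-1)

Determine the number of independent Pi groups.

There are 7 variables and 4 base dimensions (M, L, T, Θ).
The dimension matrix has rank 4.
Independent dimensionless groups: 7 − 4 = 3.

3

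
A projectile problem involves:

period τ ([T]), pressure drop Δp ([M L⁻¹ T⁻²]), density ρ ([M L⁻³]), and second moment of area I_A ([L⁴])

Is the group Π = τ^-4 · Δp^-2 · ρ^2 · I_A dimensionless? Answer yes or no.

Sum the exponent of each base dimension across the product:
  M: −4·[τ]_M − 2·[Δp]_M + 2·[ρ]_M + [I_A]_M = −4·(0) − 2·(1) + 2·(1) + (0) = 0
  L: −4·[τ]_L − 2·[Δp]_L + 2·[ρ]_L + [I_A]_L = −4·(0) − 2·(-1) + 2·(-3) + (4) = 0
  T: −4·[τ]_T − 2·[Δp]_T + 2·[ρ]_T + [I_A]_T = −4·(1) − 2·(-2) + 2·(0) + (0) = 0
All base exponents vanish — dimensionless.

yes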